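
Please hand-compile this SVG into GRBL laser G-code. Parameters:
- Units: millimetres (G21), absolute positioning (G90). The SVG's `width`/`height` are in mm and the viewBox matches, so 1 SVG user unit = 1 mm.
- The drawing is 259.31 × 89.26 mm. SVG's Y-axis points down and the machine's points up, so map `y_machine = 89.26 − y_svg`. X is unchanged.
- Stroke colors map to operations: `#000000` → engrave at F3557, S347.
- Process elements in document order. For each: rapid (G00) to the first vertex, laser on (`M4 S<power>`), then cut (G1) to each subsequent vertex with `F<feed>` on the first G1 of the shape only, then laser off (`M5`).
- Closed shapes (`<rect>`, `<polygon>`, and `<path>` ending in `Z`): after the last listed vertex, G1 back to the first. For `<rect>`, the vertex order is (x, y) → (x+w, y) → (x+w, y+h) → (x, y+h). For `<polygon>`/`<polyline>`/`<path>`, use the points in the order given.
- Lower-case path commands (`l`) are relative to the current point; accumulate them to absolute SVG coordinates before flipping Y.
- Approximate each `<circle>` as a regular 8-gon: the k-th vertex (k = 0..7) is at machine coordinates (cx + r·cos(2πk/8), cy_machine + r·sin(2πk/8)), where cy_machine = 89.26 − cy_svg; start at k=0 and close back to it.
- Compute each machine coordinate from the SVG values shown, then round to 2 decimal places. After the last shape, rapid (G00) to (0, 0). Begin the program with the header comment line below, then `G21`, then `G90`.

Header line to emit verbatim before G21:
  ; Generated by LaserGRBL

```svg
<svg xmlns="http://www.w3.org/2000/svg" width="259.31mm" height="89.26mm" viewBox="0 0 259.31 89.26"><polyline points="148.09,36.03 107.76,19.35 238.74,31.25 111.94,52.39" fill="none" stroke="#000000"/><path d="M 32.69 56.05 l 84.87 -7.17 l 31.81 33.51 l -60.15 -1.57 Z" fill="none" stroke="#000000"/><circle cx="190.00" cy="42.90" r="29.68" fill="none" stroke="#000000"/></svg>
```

1 u = 1 mm; y_m = 89.26 − y.

[1] `<polyline>` open polyline, #000000→engrave S347 F3557: (148.09,53.23) → (107.76,69.91) → (238.74,58.01) → (111.94,36.87)

[2] `<path>` closed polygon, #000000→engrave S347 F3557: (32.69,33.21) → (117.56,40.38) → (149.37,6.87) → (89.22,8.44) → (32.69,33.21) (closed)

[3] `<circle>` circle, #000000→engrave S347 F3557: (219.68,46.36) → (210.99,67.35) → (190.00,76.04) → (169.01,67.35) → (160.32,46.36) → (169.01,25.37) → (190.00,16.68) → (210.99,25.37) → (219.68,46.36) (closed)

; Generated by LaserGRBL
G21
G90
G00 X148.09 Y53.23
M4 S347
G1 X107.76 Y69.91 F3557
G1 X238.74 Y58.01
G1 X111.94 Y36.87
M5
G00 X32.69 Y33.21
M4 S347
G1 X117.56 Y40.38 F3557
G1 X149.37 Y6.87
G1 X89.22 Y8.44
G1 X32.69 Y33.21
M5
G00 X219.68 Y46.36
M4 S347
G1 X210.99 Y67.35 F3557
G1 X190.00 Y76.04
G1 X169.01 Y67.35
G1 X160.32 Y46.36
G1 X169.01 Y25.37
G1 X190.00 Y16.68
G1 X210.99 Y25.37
G1 X219.68 Y46.36
M5
G00 X0.00 Y0.00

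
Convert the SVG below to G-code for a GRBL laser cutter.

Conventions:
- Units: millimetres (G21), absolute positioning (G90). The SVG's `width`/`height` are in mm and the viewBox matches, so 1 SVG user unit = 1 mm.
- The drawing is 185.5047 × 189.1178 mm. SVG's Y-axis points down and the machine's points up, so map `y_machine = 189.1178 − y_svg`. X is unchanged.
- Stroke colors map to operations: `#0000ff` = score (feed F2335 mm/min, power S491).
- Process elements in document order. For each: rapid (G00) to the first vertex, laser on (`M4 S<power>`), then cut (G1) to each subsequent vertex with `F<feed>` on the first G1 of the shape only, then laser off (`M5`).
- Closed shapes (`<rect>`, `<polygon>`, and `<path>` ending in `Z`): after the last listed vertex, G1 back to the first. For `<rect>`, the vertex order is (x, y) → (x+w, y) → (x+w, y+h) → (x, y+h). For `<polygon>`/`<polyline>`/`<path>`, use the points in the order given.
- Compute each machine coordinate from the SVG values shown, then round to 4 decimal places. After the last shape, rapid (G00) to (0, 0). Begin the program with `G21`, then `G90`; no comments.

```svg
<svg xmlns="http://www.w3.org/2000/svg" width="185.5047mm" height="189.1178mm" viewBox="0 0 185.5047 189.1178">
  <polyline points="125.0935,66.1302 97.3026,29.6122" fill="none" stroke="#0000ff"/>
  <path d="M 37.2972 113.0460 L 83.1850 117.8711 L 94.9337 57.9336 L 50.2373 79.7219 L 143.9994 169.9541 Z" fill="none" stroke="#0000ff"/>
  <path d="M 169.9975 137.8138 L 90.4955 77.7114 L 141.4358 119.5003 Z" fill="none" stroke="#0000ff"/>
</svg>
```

G21
G90
G00 X125.0935 Y122.9876
M4 S491
G1 X97.3026 Y159.5056 F2335
M5
G00 X37.2972 Y76.0718
M4 S491
G1 X83.1850 Y71.2467 F2335
G1 X94.9337 Y131.1842
G1 X50.2373 Y109.3959
G1 X143.9994 Y19.1637
G1 X37.2972 Y76.0718
M5
G00 X169.9975 Y51.3040
M4 S491
G1 X90.4955 Y111.4064 F2335
G1 X141.4358 Y69.6175
G1 X169.9975 Y51.3040
M5
G00 X0.0000 Y0.0000

1 u = 1 mm; y_m = 189.1178 − y.

[1] `<polyline>` line segment, #0000ff→score S491 F2335: (125.0935,122.9876) → (97.3026,159.5056)

[2] `<path>` closed polygon, #0000ff→score S491 F2335: (37.2972,76.0718) → (83.1850,71.2467) → (94.9337,131.1842) → (50.2373,109.3959) → (143.9994,19.1637) → (37.2972,76.0718) (closed)

[3] `<path>` closed polygon, #0000ff→score S491 F2335: (169.9975,51.3040) → (90.4955,111.4064) → (141.4358,69.6175) → (169.9975,51.3040) (closed)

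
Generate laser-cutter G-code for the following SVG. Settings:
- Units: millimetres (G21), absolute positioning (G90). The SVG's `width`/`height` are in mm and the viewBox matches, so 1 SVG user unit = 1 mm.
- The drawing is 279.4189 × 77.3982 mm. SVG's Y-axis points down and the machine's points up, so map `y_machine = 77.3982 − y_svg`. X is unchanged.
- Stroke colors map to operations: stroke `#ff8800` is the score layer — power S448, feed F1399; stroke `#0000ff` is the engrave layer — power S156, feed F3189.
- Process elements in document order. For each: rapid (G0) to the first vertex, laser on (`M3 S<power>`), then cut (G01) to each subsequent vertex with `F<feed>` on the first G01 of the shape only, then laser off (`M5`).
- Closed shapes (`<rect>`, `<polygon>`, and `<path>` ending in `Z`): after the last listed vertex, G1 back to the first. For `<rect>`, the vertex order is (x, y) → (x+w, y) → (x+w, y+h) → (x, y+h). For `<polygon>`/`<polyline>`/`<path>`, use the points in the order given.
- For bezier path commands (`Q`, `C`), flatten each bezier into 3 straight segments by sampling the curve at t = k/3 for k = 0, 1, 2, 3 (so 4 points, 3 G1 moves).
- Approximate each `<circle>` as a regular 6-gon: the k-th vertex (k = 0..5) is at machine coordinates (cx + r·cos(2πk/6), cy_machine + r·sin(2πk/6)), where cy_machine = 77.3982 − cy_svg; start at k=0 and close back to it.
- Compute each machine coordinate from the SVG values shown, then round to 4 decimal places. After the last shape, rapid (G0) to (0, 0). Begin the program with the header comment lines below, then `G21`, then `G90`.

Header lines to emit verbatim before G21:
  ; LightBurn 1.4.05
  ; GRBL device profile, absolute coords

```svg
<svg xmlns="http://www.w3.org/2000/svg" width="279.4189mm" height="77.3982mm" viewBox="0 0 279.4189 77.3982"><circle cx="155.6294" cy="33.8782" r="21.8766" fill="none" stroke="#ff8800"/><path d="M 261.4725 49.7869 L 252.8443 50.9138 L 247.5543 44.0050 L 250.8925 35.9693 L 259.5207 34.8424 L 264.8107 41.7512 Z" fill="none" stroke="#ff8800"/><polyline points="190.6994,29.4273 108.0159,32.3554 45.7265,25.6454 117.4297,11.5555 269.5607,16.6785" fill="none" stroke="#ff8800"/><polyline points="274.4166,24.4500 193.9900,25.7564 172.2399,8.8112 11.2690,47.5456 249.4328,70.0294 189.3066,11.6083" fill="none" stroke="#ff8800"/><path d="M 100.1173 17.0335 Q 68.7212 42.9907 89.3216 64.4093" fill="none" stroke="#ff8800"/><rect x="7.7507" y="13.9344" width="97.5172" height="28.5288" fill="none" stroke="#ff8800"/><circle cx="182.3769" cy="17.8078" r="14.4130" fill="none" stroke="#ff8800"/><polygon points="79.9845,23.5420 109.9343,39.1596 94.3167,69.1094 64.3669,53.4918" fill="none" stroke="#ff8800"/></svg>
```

; LightBurn 1.4.05
; GRBL device profile, absolute coords
G21
G90
G0 X177.5060 Y43.5200
M3 S448
G01 X166.5677 Y62.4657 F1399
G01 X144.6911 Y62.4657
G01 X133.7528 Y43.5200
G01 X144.6911 Y24.5743
G01 X166.5677 Y24.5743
G01 X177.5060 Y43.5200
M5
G0 X261.4725 Y27.6113
M3 S448
G01 X252.8443 Y26.4844 F1399
G01 X247.5543 Y33.3932
G01 X250.8925 Y41.4289
G01 X259.5207 Y42.5558
G01 X264.8107 Y35.6470
G01 X261.4725 Y27.6113
M5
G0 X190.6994 Y47.9709
M3 S448
G01 X108.0159 Y45.0428 F1399
G01 X45.7265 Y51.7528
G01 X117.4297 Y65.8427
G01 X269.5607 Y60.7197
M5
G0 X274.4166 Y52.9482
M3 S448
G01 X193.9900 Y51.6418 F1399
G01 X172.2399 Y68.5870
G01 X11.2690 Y29.8526
G01 X249.4328 Y7.3688
G01 X189.3066 Y65.7899
M5
G0 X100.1173 Y60.3647
M3 S448
G01 X84.9640 Y43.5642 F1399
G01 X81.3654 Y27.7723
G01 X89.3216 Y12.9889
M5
G0 X7.7507 Y63.4638
M3 S448
G01 X105.2679 Y63.4638 F1399
G01 X105.2679 Y34.9350
G01 X7.7507 Y34.9350
G01 X7.7507 Y63.4638
M5
G0 X196.7899 Y59.5904
M3 S448
G01 X189.5834 Y72.0724 F1399
G01 X175.1704 Y72.0724
G01 X167.9639 Y59.5904
G01 X175.1704 Y47.1084
G01 X189.5834 Y47.1084
G01 X196.7899 Y59.5904
M5
G0 X79.9845 Y53.8562
M3 S448
G01 X109.9343 Y38.2386 F1399
G01 X94.3167 Y8.2888
G01 X64.3669 Y23.9064
G01 X79.9845 Y53.8562
M5
G0 X0.0000 Y0.0000

1 u = 1 mm; y_m = 77.3982 − y.

[1] `<circle>` circle, #ff8800→score S448 F1399: (177.5060,43.5200) → (166.5677,62.4657) → (144.6911,62.4657) → (133.7528,43.5200) → (144.6911,24.5743) → (166.5677,24.5743) → (177.5060,43.5200) (closed)

[2] `<path>` regular polygon, #ff8800→score S448 F1399: (261.4725,27.6113) → (252.8443,26.4844) → (247.5543,33.3932) → (250.8925,41.4289) → (259.5207,42.5558) → (264.8107,35.6470) → (261.4725,27.6113) (closed)

[3] `<polyline>` open polyline, #ff8800→score S448 F1399: (190.6994,47.9709) → (108.0159,45.0428) → (45.7265,51.7528) → (117.4297,65.8427) → (269.5607,60.7197)

[4] `<polyline>` open polyline, #ff8800→score S448 F1399: (274.4166,52.9482) → (193.9900,51.6418) → (172.2399,68.5870) → (11.2690,29.8526) → (249.4328,7.3688) → (189.3066,65.7899)

[5] `<path>` quadratic bezier, #ff8800→score S448 F1399: (100.1173,60.3647) → (84.9640,43.5642) → (81.3654,27.7723) → (89.3216,12.9889)

[6] `<rect>` rectangle, #ff8800→score S448 F1399: (7.7507,63.4638) → (105.2679,63.4638) → (105.2679,34.9350) → (7.7507,34.9350) → (7.7507,63.4638) (closed)

[7] `<circle>` circle, #ff8800→score S448 F1399: (196.7899,59.5904) → (189.5834,72.0724) → (175.1704,72.0724) → (167.9639,59.5904) → (175.1704,47.1084) → (189.5834,47.1084) → (196.7899,59.5904) (closed)

[8] `<polygon>` regular polygon, #ff8800→score S448 F1399: (79.9845,53.8562) → (109.9343,38.2386) → (94.3167,8.2888) → (64.3669,23.9064) → (79.9845,53.8562) (closed)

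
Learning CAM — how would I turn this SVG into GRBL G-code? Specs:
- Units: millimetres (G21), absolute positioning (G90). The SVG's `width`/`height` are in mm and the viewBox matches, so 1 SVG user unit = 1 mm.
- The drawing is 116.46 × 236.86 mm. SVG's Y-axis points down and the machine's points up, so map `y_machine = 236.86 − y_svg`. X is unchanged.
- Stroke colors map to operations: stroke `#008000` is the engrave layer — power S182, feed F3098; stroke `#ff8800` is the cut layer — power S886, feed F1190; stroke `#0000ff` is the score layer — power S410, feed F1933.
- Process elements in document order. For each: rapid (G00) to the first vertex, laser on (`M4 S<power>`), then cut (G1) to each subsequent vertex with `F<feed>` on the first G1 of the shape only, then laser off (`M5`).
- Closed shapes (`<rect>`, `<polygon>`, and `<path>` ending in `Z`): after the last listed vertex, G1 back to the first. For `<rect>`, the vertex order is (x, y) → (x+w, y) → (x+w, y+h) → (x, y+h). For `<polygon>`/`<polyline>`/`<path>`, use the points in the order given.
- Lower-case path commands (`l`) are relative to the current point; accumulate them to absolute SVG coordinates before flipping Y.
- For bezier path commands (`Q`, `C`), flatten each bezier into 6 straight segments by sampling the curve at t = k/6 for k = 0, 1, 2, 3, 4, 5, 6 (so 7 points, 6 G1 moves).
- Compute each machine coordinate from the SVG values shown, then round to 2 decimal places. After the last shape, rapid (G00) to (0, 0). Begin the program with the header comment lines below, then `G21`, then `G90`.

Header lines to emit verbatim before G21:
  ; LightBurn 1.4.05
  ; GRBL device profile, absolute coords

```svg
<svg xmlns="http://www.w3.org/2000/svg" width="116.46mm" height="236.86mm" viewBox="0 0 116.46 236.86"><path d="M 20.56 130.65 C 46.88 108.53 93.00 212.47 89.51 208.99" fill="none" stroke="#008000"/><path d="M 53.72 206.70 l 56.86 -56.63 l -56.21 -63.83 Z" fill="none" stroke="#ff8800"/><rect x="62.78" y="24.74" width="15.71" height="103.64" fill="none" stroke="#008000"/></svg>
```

; LightBurn 1.4.05
; GRBL device profile, absolute coords
G21
G90
G00 X20.56 Y106.21
M4 S182
G1 X35.05 Y107.85 F3098
G1 X50.91 Y94.96
G1 X66.21 Y74.03
G1 X79.03 Y51.55
G1 X87.44 Y34.00
G1 X89.51 Y27.87
M5
G00 X53.72 Y30.16
M4 S886
G1 X110.58 Y86.79 F1190
G1 X54.37 Y150.62
G1 X53.72 Y30.16
M5
G00 X62.78 Y212.12
M4 S182
G1 X78.49 Y212.12 F3098
G1 X78.49 Y108.48
G1 X62.78 Y108.48
G1 X62.78 Y212.12
M5
G00 X0.00 Y0.00

viewBox `0 0 116.46 236.86` with mm width/height → 1 unit = 1 mm. Flip: y_m = 236.86 − y_svg.

**Shape 1** — `<path>` cubic bezier, stroke `#008000` → engrave (S182, F3098). Control points (SVG): P0=(20.56,130.65), P1=(46.88,108.53), P2=(93.00,212.47), P3=(89.51,208.99); sampled at t=k/6. Machine vertices: (20.56,106.21) → (35.05,107.85) → (50.91,94.96) → (66.21,74.03) → (79.03,51.55) → (87.44,34.00) → (89.51,27.87). Open path.

**Shape 2** — `<path>` closed polygon, stroke `#ff8800` → cut (S886, F1190). Machine vertices: (53.72,30.16) → (110.58,86.79) → (54.37,150.62) → (53.72,30.16). Closed: final G1 returns to the first vertex.

**Shape 3** — `<rect>` rectangle, stroke `#008000` → engrave (S182, F3098). Machine vertices: (62.78,212.12) → (78.49,212.12) → (78.49,108.48) → (62.78,108.48) → (62.78,212.12). Closed: final G1 returns to the first vertex.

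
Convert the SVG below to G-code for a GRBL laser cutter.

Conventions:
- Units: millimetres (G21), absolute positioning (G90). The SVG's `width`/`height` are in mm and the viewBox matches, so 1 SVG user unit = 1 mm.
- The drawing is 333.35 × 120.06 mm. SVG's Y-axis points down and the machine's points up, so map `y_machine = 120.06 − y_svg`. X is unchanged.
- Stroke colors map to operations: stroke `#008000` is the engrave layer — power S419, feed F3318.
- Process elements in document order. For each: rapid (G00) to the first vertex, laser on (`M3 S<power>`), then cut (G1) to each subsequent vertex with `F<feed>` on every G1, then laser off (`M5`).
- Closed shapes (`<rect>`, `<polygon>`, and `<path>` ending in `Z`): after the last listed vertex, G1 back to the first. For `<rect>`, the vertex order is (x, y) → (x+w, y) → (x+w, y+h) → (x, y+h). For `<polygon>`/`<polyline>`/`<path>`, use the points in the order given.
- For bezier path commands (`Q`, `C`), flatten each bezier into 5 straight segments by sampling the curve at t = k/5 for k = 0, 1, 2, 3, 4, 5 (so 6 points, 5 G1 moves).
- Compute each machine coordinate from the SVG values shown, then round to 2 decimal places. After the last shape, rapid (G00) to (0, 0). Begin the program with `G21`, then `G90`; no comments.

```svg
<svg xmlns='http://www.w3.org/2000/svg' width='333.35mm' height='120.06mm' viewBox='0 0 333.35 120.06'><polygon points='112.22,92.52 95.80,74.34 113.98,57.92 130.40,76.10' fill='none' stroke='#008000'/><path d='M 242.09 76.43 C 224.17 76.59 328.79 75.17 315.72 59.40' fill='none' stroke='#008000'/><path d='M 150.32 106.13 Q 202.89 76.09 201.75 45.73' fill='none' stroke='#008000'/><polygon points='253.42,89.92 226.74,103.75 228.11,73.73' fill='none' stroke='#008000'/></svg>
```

G21
G90
G00 X112.22 Y27.54
M3 S419
G1 X95.80 Y45.72 F3318
G1 X113.98 Y62.14 F3318
G1 X130.40 Y43.96 F3318
G1 X112.22 Y27.54 F3318
M5
G00 X242.09 Y43.63
M3 S419
G1 X244.12 Y43.83 F3318
G1 X264.03 Y45.01 F3318
G1 X290.29 Y47.81 F3318
G1 X311.36 Y52.82 F3318
G1 X315.72 Y60.66 F3318
M5
G00 X150.32 Y13.93
M3 S419
G1 X169.20 Y25.96 F3318
G1 X183.78 Y38.01 F3318
G1 X194.07 Y50.09 F3318
G1 X200.06 Y62.20 F3318
G1 X201.75 Y74.33 F3318
M5
G00 X253.42 Y30.14
M3 S419
G1 X226.74 Y16.31 F3318
G1 X228.11 Y46.33 F3318
G1 X253.42 Y30.14 F3318
M5
G00 X0.00 Y0.00

Since the viewBox matches the mm dimensions, user units are millimetres directly. The only transform is the Y-flip y_m = 120.06 − y_svg.

Shape 1 is a regular polygon drawn with `<polygon>`. Its stroke #008000 means engrave at S419, F3318. After flipping Y the toolpath is (112.22,27.54) → (95.80,45.72) → (113.98,62.14) → (130.40,43.96) → (112.22,27.54), returning to the start.

Shape 2 is a cubic bezier drawn with `<path>`. Its stroke #008000 means engrave at S419, F3318. After flipping Y the toolpath is (242.09,43.63) → (244.12,43.83) → (264.03,45.01) → (290.29,47.81) → (311.36,52.82) → (315.72,60.66).

Shape 3 is a quadratic bezier drawn with `<path>`. Its stroke #008000 means engrave at S419, F3318. After flipping Y the toolpath is (150.32,13.93) → (169.20,25.96) → (183.78,38.01) → (194.07,50.09) → (200.06,62.20) → (201.75,74.33).

Shape 4 is a regular polygon drawn with `<polygon>`. Its stroke #008000 means engrave at S419, F3318. After flipping Y the toolpath is (253.42,30.14) → (226.74,16.31) → (228.11,46.33) → (253.42,30.14), returning to the start.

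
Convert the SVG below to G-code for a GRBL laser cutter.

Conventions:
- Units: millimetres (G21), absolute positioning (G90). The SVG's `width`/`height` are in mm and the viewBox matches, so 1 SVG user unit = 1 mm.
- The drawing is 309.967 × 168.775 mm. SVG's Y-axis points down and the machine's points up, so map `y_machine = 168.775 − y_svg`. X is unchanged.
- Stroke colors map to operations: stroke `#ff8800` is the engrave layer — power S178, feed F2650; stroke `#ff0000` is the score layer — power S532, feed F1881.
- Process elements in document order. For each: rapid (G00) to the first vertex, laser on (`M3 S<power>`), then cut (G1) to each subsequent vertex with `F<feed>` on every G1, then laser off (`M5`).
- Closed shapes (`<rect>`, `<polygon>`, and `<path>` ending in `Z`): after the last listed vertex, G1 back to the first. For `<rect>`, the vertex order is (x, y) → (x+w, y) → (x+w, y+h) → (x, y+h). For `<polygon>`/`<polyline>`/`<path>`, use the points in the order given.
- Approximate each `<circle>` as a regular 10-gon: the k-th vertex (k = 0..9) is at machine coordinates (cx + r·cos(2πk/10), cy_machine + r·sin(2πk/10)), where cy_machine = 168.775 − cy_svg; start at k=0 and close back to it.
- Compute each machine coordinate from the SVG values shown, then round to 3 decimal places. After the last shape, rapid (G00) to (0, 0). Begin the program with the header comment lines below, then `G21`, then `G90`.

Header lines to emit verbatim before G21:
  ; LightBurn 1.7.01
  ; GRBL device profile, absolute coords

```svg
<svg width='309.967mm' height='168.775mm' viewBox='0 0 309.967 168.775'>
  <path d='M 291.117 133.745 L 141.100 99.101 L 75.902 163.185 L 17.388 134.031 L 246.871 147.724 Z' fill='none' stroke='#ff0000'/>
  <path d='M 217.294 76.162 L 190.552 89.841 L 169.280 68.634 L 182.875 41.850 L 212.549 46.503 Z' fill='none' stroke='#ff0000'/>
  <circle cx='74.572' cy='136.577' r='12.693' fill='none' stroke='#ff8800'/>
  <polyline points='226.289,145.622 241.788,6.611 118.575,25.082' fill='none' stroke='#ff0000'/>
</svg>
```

; LightBurn 1.7.01
; GRBL device profile, absolute coords
G21
G90
G00 X291.117 Y35.030
M3 S532
G1 X141.100 Y69.674 F1881
G1 X75.902 Y5.590 F1881
G1 X17.388 Y34.744 F1881
G1 X246.871 Y21.051 F1881
G1 X291.117 Y35.030 F1881
M5
G00 X217.294 Y92.613
M3 S532
G1 X190.552 Y78.934 F1881
G1 X169.280 Y100.141 F1881
G1 X182.875 Y126.925 F1881
G1 X212.549 Y122.272 F1881
G1 X217.294 Y92.613 F1881
M5
G00 X87.265 Y32.198
M3 S178
G1 X84.841 Y39.659 F2650
G1 X78.494 Y44.270 F2650
G1 X70.650 Y44.270 F2650
G1 X64.303 Y39.659 F2650
G1 X61.879 Y32.198 F2650
G1 X64.303 Y24.737 F2650
G1 X70.650 Y20.126 F2650
G1 X78.494 Y20.126 F2650
G1 X84.841 Y24.737 F2650
G1 X87.265 Y32.198 F2650
M5
G00 X226.289 Y23.153
M3 S532
G1 X241.788 Y162.164 F1881
G1 X118.575 Y143.693 F1881
M5
G00 X0.000 Y0.000

viewBox `0 0 309.967 168.775` with mm width/height → 1 unit = 1 mm. Flip: y_m = 168.775 − y_svg.

**Shape 1** — `<path>` closed polygon, stroke `#ff0000` → score (S532, F1881). Machine vertices: (291.117,35.030) → (141.100,69.674) → (75.902,5.590) → (17.388,34.744) → (246.871,21.051) → (291.117,35.030). Closed: final G1 returns to the first vertex.

**Shape 2** — `<path>` regular polygon, stroke `#ff0000` → score (S532, F1881). Machine vertices: (217.294,92.613) → (190.552,78.934) → (169.280,100.141) → (182.875,126.925) → (212.549,122.272) → (217.294,92.613). Closed: final G1 returns to the first vertex.

**Shape 3** — `<circle>` circle, stroke `#ff8800` → engrave (S178, F2650). Machine vertices: (87.265,32.198) → (84.841,39.659) → (78.494,44.270) → (70.650,44.270) → (64.303,39.659) → (61.879,32.198) → (64.303,24.737) → (70.650,20.126) → (78.494,20.126) → (84.841,24.737) → (87.265,32.198). Closed: final G1 returns to the first vertex.

**Shape 4** — `<polyline>` open polyline, stroke `#ff0000` → score (S532, F1881). Machine vertices: (226.289,23.153) → (241.788,162.164) → (118.575,143.693). Open path.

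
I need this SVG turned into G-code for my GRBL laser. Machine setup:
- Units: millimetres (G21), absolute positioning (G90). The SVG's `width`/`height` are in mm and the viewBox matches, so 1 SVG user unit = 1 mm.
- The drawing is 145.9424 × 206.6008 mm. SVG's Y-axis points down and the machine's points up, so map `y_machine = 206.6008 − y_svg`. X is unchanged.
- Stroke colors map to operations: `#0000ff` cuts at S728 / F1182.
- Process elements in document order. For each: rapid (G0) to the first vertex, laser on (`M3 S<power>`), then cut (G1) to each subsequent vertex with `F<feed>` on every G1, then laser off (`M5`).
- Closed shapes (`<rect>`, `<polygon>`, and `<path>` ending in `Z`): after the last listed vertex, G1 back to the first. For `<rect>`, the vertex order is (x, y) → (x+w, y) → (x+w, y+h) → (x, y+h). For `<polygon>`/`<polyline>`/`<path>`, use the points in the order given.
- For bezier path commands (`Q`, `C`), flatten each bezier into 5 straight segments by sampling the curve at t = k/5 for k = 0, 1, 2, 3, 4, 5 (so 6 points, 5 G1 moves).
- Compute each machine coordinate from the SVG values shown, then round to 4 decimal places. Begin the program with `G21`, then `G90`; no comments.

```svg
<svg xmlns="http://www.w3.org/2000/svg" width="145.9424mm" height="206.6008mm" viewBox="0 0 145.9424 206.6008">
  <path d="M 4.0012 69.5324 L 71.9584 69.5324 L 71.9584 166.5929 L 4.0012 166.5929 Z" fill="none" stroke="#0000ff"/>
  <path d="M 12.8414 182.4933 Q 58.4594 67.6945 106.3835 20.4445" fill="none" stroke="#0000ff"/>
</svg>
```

G21
G90
G0 X4.0012 Y137.0684
M3 S728
G1 X71.9584 Y137.0684 F1182
G1 X71.9584 Y40.0079 F1182
G1 X4.0012 Y40.0079 F1182
G1 X4.0012 Y137.0684 F1182
M5
G0 X12.8414 Y24.1075
M3 S728
G1 X31.1808 Y67.3251 F1182
G1 X49.7048 Y105.1387 F1182
G1 X68.4132 Y137.5485 F1182
G1 X87.3061 Y164.5543 F1182
G1 X106.3835 Y186.1563 F1182
M5

Since the viewBox matches the mm dimensions, user units are millimetres directly. The only transform is the Y-flip y_m = 206.6008 − y_svg.

Shape 1 is a rectangle drawn with `<path>`. Its stroke #0000ff means cut at S728, F1182. After flipping Y the toolpath is (4.0012,137.0684) → (71.9584,137.0684) → (71.9584,40.0079) → (4.0012,40.0079) → (4.0012,137.0684), returning to the start.

Shape 2 is a quadratic bezier drawn with `<path>`. Its stroke #0000ff means cut at S728, F1182. After flipping Y the toolpath is (12.8414,24.1075) → (31.1808,67.3251) → (49.7048,105.1387) → (68.4132,137.5485) → (87.3061,164.5543) → (106.3835,186.1563).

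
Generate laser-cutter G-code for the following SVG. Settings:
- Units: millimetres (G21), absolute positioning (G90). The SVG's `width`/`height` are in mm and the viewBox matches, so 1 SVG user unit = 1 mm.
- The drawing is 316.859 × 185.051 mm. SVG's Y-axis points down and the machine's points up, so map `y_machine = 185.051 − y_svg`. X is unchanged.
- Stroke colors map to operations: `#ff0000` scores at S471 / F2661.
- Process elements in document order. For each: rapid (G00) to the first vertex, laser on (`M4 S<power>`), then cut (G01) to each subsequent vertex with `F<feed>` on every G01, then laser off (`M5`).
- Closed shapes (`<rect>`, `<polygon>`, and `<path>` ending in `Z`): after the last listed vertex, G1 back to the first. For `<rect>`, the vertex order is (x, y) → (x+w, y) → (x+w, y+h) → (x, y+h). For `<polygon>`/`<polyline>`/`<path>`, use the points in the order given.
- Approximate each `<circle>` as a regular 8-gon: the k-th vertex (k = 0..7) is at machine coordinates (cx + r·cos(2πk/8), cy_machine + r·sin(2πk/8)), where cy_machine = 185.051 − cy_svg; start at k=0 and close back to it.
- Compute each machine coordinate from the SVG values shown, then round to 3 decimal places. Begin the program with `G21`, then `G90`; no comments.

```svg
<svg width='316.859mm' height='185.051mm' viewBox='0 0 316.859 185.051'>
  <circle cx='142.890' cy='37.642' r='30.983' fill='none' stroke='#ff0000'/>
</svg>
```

G21
G90
G00 X173.873 Y147.409
M4 S471
G01 X164.798 Y169.317 F2661
G01 X142.890 Y178.392 F2661
G01 X120.982 Y169.317 F2661
G01 X111.907 Y147.409 F2661
G01 X120.982 Y125.501 F2661
G01 X142.890 Y116.426 F2661
G01 X164.798 Y125.501 F2661
G01 X173.873 Y147.409 F2661
M5

1 u = 1 mm; y_m = 185.051 − y.

[1] `<circle>` circle, #ff0000→score S471 F2661: (173.873,147.409) → (164.798,169.317) → (142.890,178.392) → (120.982,169.317) → (111.907,147.409) → (120.982,125.501) → (142.890,116.426) → (164.798,125.501) → (173.873,147.409) (closed)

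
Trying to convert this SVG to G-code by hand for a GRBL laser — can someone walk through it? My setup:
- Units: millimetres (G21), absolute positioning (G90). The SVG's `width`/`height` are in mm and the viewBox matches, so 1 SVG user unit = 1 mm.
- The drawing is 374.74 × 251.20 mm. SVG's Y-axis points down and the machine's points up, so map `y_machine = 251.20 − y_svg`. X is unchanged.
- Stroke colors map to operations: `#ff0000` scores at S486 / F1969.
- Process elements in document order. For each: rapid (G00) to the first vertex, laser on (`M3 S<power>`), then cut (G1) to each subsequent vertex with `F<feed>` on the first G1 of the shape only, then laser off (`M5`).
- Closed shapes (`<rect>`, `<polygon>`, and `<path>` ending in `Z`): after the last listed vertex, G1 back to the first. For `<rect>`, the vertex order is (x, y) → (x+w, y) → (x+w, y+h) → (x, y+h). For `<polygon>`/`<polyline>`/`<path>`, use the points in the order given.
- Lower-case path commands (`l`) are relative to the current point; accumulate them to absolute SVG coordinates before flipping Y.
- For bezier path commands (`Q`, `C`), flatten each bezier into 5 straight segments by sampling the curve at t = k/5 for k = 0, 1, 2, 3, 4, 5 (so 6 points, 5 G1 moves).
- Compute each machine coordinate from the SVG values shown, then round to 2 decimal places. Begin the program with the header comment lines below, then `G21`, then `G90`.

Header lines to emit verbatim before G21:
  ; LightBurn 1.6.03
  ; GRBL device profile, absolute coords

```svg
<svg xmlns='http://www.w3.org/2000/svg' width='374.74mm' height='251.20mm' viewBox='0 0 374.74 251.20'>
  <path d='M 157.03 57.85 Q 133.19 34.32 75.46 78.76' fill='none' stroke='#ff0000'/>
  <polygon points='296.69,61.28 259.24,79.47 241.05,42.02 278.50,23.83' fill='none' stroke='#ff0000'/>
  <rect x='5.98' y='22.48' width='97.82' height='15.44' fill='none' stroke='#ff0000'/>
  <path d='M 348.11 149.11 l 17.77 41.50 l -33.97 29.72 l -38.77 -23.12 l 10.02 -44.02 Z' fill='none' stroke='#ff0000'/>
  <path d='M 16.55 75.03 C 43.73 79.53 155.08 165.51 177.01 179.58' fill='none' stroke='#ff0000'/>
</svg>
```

; LightBurn 1.6.03
; GRBL device profile, absolute coords
G21
G90
G00 X157.03 Y193.35
M3 S486
G1 X146.14 Y200.04 F1969
G1 X132.54 Y201.30
G1 X116.22 Y197.12
G1 X97.20 Y187.50
G1 X75.46 Y172.44
M5
G00 X296.69 Y189.92
M3 S486
G1 X259.24 Y171.73 F1969
G1 X241.05 Y209.18
G1 X278.50 Y227.37
G1 X296.69 Y189.92
M5
G00 X5.98 Y228.72
M3 S486
G1 X103.80 Y228.72 F1969
G1 X103.80 Y213.28
G1 X5.98 Y213.28
G1 X5.98 Y228.72
M5
G00 X348.11 Y102.09
M3 S486
G1 X365.88 Y60.59 F1969
G1 X331.91 Y30.87
G1 X293.14 Y53.99
G1 X303.16 Y98.01
G1 X348.11 Y102.09
M5
G00 X16.55 Y176.17
M3 S486
G1 X41.57 Y164.92 F1969
G1 X78.46 Y141.48
G1 X118.88 Y113.20
G1 X154.51 Y87.46
G1 X177.01 Y71.62
M5

Since the viewBox matches the mm dimensions, user units are millimetres directly. The only transform is the Y-flip y_m = 251.20 − y_svg.

Shape 1 is a quadratic bezier drawn with `<path>`. Its stroke #ff0000 means score at S486, F1969. After flipping Y the toolpath is (157.03,193.35) → (146.14,200.04) → (132.54,201.30) → (116.22,197.12) → (97.20,187.50) → (75.46,172.44).

Shape 2 is a regular polygon drawn with `<polygon>`. Its stroke #ff0000 means score at S486, F1969. After flipping Y the toolpath is (296.69,189.92) → (259.24,171.73) → (241.05,209.18) → (278.50,227.37) → (296.69,189.92), returning to the start.

Shape 3 is a rectangle drawn with `<rect>`. Its stroke #ff0000 means score at S486, F1969. After flipping Y the toolpath is (5.98,228.72) → (103.80,228.72) → (103.80,213.28) → (5.98,213.28) → (5.98,228.72), returning to the start.

Shape 4 is a regular polygon drawn with `<path>`. Its stroke #ff0000 means score at S486, F1969. After flipping Y the toolpath is (348.11,102.09) → (365.88,60.59) → (331.91,30.87) → (293.14,53.99) → (303.16,98.01) → (348.11,102.09), returning to the start.

Shape 5 is a cubic bezier drawn with `<path>`. Its stroke #ff0000 means score at S486, F1969. After flipping Y the toolpath is (16.55,176.17) → (41.57,164.92) → (78.46,141.48) → (118.88,113.20) → (154.51,87.46) → (177.01,71.62).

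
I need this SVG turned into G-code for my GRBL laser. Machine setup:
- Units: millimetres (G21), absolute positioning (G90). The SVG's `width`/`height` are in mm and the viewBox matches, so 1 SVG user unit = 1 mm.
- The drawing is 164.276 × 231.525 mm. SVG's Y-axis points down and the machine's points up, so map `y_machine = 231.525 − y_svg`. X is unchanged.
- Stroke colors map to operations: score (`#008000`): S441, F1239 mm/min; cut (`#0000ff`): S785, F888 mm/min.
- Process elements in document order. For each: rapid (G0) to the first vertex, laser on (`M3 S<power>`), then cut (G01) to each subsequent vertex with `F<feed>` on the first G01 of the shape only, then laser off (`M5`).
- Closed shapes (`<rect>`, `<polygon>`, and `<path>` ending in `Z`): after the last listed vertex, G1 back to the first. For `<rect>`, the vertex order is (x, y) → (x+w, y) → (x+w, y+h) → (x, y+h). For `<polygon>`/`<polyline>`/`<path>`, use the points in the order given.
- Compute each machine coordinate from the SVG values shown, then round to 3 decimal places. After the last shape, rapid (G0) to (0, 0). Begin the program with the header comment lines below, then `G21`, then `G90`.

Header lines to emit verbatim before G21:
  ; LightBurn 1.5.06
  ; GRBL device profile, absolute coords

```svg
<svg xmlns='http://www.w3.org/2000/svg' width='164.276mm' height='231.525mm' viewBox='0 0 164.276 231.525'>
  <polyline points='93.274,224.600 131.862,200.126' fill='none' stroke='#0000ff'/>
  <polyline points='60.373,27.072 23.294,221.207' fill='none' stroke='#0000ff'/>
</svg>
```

Since the viewBox matches the mm dimensions, user units are millimetres directly. The only transform is the Y-flip y_m = 231.525 − y_svg.

Shape 1 is a line segment drawn with `<polyline>`. Its stroke #0000ff means cut at S785, F888. After flipping Y the toolpath is (93.274,6.925) → (131.862,31.399).

Shape 2 is a line segment drawn with `<polyline>`. Its stroke #0000ff means cut at S785, F888. After flipping Y the toolpath is (60.373,204.453) → (23.294,10.318).

; LightBurn 1.5.06
; GRBL device profile, absolute coords
G21
G90
G0 X93.274 Y6.925
M3 S785
G01 X131.862 Y31.399 F888
M5
G0 X60.373 Y204.453
M3 S785
G01 X23.294 Y10.318 F888
M5
G0 X0.000 Y0.000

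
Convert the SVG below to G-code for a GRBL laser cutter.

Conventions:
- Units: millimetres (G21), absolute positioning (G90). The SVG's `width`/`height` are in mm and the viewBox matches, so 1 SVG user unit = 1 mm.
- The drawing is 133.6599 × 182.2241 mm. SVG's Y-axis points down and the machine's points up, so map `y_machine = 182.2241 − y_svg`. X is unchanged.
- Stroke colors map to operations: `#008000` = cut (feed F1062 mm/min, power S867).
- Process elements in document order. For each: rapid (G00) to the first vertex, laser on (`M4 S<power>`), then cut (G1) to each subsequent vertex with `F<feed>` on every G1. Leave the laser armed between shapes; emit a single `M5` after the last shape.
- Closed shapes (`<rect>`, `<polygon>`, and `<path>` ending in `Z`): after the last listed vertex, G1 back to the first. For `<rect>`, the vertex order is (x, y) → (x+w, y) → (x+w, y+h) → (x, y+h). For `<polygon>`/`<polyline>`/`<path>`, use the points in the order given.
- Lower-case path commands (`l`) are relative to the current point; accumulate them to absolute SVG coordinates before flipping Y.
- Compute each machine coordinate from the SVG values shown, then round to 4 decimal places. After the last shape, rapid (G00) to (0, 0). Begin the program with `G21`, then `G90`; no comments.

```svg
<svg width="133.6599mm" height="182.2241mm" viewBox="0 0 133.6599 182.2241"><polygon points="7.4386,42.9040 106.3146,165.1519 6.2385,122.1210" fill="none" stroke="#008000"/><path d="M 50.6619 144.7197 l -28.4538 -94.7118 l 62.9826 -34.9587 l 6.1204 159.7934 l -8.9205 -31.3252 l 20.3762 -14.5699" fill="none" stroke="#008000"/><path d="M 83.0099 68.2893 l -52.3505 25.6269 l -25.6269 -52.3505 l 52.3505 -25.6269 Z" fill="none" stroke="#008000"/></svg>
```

G21
G90
G00 X7.4386 Y139.3201
M4 S867
G1 X106.3146 Y17.0722 F1062
G1 X6.2385 Y60.1031 F1062
G1 X7.4386 Y139.3201 F1062
G00 X50.6619 Y37.5044
M4 S867
G1 X22.2081 Y132.2162 F1062
G1 X85.1907 Y167.1749 F1062
G1 X91.3111 Y7.3815 F1062
G1 X82.3906 Y38.7067 F1062
G1 X102.7668 Y53.2766 F1062
G00 X83.0099 Y113.9348
M4 S867
G1 X30.6594 Y88.3079 F1062
G1 X5.0325 Y140.6584 F1062
G1 X57.3830 Y166.2853 F1062
G1 X83.0099 Y113.9348 F1062
M5
G00 X0.0000 Y0.0000

1 u = 1 mm; y_m = 182.2241 − y.

[1] `<polygon>` closed polygon, #008000→cut S867 F1062: (7.4386,139.3201) → (106.3146,17.0722) → (6.2385,60.1031) → (7.4386,139.3201) (closed)

[2] `<path>` open polyline, #008000→cut S867 F1062: (50.6619,37.5044) → (22.2081,132.2162) → (85.1907,167.1749) → (91.3111,7.3815) → (82.3906,38.7067) → (102.7668,53.2766)

[3] `<path>` regular polygon, #008000→cut S867 F1062: (83.0099,113.9348) → (30.6594,88.3079) → (5.0325,140.6584) → (57.3830,166.2853) → (83.0099,113.9348) (closed)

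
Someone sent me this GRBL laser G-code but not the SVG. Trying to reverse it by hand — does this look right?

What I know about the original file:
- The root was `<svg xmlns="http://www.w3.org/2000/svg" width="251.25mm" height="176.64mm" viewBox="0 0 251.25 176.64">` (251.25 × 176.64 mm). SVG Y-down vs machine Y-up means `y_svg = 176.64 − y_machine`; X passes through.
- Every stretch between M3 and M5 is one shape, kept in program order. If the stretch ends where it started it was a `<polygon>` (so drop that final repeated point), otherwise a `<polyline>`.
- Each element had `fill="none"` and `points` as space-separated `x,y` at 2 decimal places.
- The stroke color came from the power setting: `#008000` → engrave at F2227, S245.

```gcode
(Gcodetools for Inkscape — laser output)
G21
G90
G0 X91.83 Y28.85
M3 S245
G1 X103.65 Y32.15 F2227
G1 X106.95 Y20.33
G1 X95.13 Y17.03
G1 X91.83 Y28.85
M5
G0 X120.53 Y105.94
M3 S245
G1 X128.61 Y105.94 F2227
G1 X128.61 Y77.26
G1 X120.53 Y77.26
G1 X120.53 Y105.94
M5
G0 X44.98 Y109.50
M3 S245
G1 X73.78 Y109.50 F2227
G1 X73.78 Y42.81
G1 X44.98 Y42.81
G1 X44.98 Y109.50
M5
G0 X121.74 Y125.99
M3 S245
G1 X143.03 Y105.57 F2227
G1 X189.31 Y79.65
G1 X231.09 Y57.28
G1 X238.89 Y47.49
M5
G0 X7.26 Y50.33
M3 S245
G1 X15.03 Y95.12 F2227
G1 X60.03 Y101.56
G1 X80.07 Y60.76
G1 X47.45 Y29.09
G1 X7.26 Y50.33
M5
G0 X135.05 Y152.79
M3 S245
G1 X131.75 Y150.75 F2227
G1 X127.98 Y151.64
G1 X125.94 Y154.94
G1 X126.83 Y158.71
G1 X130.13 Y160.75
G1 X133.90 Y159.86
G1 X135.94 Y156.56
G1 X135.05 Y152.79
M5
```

<svg xmlns="http://www.w3.org/2000/svg" width="251.25mm" height="176.64mm" viewBox="0 0 251.25 176.64">
  <polygon points="91.83,147.79 103.65,144.49 106.95,156.31 95.13,159.61" fill="none" stroke="#008000"/>
  <polygon points="120.53,70.70 128.61,70.70 128.61,99.38 120.53,99.38" fill="none" stroke="#008000"/>
  <polygon points="44.98,67.14 73.78,67.14 73.78,133.83 44.98,133.83" fill="none" stroke="#008000"/>
  <polyline points="121.74,50.65 143.03,71.07 189.31,96.99 231.09,119.36 238.89,129.15" fill="none" stroke="#008000"/>
  <polygon points="7.26,126.31 15.03,81.52 60.03,75.08 80.07,115.88 47.45,147.55" fill="none" stroke="#008000"/>
  <polygon points="135.05,23.85 131.75,25.89 127.98,25.00 125.94,21.70 126.83,17.93 130.13,15.89 133.90,16.78 135.94,20.08" fill="none" stroke="#008000"/>
</svg>

Machine Y-up, SVG Y-down with viewBox height 176.64, so y_svg = 176.64 − y_machine; X carries over. Every run uses S245, so all elements get stroke `#008000` (engrave).

Run 1: The run returns to its start, so emit a `<polygon>` with points (Y-flipped): 91.83,147.79 103.65,144.49 106.95,156.31 95.13,159.61.

Run 2: The run returns to its start, so emit a `<polygon>` with points (Y-flipped): 120.53,70.70 128.61,70.70 128.61,99.38 120.53,99.38.

Run 3: The run returns to its start, so emit a `<polygon>` with points (Y-flipped): 44.98,67.14 73.78,67.14 73.78,133.83 44.98,133.83.

Run 4: The run is open, so emit a `<polyline>` with points (Y-flipped): 121.74,50.65 143.03,71.07 189.31,96.99 231.09,119.36 238.89,129.15.

Run 5: The run returns to its start, so emit a `<polygon>` with points (Y-flipped): 7.26,126.31 15.03,81.52 60.03,75.08 80.07,115.88 47.45,147.55.

Run 6: The run returns to its start, so emit a `<polygon>` with points (Y-flipped): 135.05,23.85 131.75,25.89 127.98,25.00 125.94,21.70 126.83,17.93 130.13,15.89 133.90,16.78 135.94,20.08.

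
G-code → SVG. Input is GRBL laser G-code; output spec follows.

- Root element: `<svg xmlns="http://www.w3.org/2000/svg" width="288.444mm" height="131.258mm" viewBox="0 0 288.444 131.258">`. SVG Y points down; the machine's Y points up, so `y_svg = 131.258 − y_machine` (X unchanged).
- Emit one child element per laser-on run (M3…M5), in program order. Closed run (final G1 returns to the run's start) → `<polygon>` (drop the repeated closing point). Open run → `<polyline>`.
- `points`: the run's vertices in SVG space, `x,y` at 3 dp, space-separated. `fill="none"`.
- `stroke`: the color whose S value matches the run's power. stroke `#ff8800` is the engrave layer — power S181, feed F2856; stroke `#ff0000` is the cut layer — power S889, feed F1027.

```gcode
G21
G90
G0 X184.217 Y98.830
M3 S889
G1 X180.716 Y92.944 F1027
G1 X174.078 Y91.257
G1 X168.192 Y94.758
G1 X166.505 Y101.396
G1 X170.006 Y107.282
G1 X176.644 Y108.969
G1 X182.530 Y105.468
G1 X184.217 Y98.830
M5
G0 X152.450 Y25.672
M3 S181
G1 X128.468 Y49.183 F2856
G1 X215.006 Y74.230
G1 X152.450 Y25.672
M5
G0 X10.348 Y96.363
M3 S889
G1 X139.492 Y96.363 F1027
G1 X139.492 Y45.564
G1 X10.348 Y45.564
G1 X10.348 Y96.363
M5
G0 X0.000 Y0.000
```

<svg xmlns="http://www.w3.org/2000/svg" width="288.444mm" height="131.258mm" viewBox="0 0 288.444 131.258">
  <polygon points="184.217,32.428 180.716,38.314 174.078,40.001 168.192,36.500 166.505,29.862 170.006,23.976 176.644,22.289 182.530,25.790" fill="none" stroke="#ff0000"/>
  <polygon points="152.450,105.586 128.468,82.075 215.006,57.028" fill="none" stroke="#ff8800"/>
  <polygon points="10.348,34.895 139.492,34.895 139.492,85.694 10.348,85.694" fill="none" stroke="#ff0000"/>
</svg>

Each laser-on run becomes one SVG element. Flip Y back into SVG space with y_svg = 131.258 − y_machine.

Run 1: S889 ⇒ cut layer `#ff0000`. The run returns to its start, so emit a `<polygon>` with points (Y-flipped): 184.217,32.428 180.716,38.314 174.078,40.001 168.192,36.500 166.505,29.862 170.006,23.976 176.644,22.289 182.530,25.790.

Run 2: S181 ⇒ engrave layer `#ff8800`. The run returns to its start, so emit a `<polygon>` with points (Y-flipped): 152.450,105.586 128.468,82.075 215.006,57.028.

Run 3: the run's S889 means `#ff0000` (cut). The run returns to its start, so emit a `<polygon>` with points (Y-flipped): 10.348,34.895 139.492,34.895 139.492,85.694 10.348,85.694.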